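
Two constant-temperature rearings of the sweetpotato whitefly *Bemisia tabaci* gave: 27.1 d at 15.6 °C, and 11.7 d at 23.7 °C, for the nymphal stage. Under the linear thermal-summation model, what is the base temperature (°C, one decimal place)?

Under the model K = D·(T − T_b), so D₁·(T₁ − T_b) = D₂·(T₂ − T_b).
27.1·(15.6 − T_b) = 11.7·(23.7 − T_b)
T_b = (27.1·15.6 − 11.7·23.7) / (27.1 − 11.7) = 145.47 / 15.4 = 9.446 °C ≈ 9.4 °C.

9.4 °C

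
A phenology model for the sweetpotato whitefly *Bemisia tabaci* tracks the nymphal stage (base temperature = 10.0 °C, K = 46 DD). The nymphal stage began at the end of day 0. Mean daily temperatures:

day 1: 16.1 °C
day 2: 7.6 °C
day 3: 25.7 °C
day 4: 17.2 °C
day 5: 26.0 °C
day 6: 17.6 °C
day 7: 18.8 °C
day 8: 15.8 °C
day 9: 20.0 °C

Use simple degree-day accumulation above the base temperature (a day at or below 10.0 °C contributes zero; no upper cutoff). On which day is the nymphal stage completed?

day 6

Daily DD above 10.0 °C: 6.1, 0.0, 15.7, 7.2, 16.0, 7.6, 8.8, 5.8, 10.0.
Cumulative: 6.1, 6.1, 21.8, 29.0, 45.0, 52.6, 61.4, 67.2, 77.2.
The total first reaches 46 DD on day 6.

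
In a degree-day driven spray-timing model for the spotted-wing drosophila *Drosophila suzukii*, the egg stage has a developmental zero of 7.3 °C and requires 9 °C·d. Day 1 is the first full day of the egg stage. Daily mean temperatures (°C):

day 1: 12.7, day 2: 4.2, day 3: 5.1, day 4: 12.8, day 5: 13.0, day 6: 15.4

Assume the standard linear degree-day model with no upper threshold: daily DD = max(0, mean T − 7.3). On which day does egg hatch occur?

day 4

Daily DD above 7.3 °C: 5.4, 0.0, 0.0, 5.5, 5.7, 8.1.
Cumulative: 5.4, 5.4, 5.4, 10.9, 16.6, 24.7.
The total first reaches 9 DD on day 4.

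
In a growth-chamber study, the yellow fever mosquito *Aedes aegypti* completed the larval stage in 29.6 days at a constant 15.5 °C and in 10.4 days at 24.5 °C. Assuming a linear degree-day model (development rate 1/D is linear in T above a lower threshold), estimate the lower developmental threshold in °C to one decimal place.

10.6 °C

Linear rate model ⇒ the product D·(T − T_b) is constant across temperatures.
29.6·(15.5 − T_b) = 10.4·(24.5 − T_b)
T_b = (29.6·15.5 − 10.4·24.5) / (29.6 − 10.4) = 204.00 / 19.2 = 10.625 °C ≈ 10.6 °C.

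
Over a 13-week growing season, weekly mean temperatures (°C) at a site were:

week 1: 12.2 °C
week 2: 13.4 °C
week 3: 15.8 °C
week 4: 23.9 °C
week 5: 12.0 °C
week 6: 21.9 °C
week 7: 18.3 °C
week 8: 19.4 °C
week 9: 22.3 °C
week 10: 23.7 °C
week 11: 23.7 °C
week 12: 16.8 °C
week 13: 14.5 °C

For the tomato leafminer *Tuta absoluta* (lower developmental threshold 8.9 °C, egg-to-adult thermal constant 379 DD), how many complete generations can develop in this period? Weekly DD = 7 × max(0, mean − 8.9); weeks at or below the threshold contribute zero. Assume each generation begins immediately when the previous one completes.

2 generations

Weekly DD (7 × max(0, T̄ − 8.9)): 23.1, 31.5, 48.3, 105.0, 21.7, 91.0, 65.8, 73.5, 93.8, 103.6, 103.6, 55.3, 39.2.
Season total = 855.4 DD.
Complete generations = ⌊855.4 / 379⌋ = 2.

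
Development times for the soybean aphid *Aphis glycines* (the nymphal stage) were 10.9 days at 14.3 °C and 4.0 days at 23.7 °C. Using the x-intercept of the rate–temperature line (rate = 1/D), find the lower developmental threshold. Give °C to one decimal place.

Under the model K = D·(T − T_b), so D₁·(T₁ − T_b) = D₂·(T₂ − T_b).
10.9·(14.3 − T_b) = 4.0·(23.7 − T_b)
T_b = (10.9·14.3 − 4.0·23.7) / (10.9 − 4.0) = 61.07 / 6.9 = 8.851 °C ≈ 8.9 °C.

8.9 °C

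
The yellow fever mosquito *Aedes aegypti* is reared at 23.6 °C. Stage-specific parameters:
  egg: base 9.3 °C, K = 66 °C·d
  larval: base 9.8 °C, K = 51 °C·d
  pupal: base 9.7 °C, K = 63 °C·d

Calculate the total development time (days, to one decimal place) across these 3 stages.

egg: 66 / (23.6 − 9.3) = 66 / 14.3 = 4.615 d.
larval: 51 / (23.6 − 9.8) = 51 / 13.8 = 3.696 d.
pupal: 63 / (23.6 − 9.7) = 63 / 13.9 = 4.532 d.
Sum = 12.843 ≈ 12.8 days.

12.8 days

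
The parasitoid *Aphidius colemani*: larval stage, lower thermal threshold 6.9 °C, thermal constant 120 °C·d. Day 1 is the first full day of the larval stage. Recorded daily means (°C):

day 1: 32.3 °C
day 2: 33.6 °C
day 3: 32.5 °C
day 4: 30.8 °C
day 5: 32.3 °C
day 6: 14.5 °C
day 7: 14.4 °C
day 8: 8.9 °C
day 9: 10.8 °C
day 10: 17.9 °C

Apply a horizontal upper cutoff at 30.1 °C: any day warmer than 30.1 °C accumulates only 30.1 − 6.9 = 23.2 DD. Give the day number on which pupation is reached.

day 6

Daily DD above 6.9 °C (capped at 23.2): 23.2, 23.2, 23.2, 23.2, 23.2, 7.6, 7.5, 2.0, 3.9, 11.0.
Cumulative: 23.2, 46.4, 69.6, 92.8, 116.0, 123.6, 131.1, 133.1, 137.0, 148.0.
The total first reaches 120 DD on day 6.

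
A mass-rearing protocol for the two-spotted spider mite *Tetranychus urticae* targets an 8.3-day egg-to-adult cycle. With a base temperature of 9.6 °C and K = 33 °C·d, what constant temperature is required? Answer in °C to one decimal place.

13.6 °C

Required daily accumulation = 33 / 8.3 = 3.976 DD/day.
T = T_base + 3.976 = 9.6 + 3.976 = 13.576 ≈ 13.6 °C.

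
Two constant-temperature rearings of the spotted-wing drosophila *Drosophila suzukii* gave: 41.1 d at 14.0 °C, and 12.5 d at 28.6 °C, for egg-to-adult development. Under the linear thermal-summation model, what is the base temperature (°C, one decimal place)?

Linear rate model ⇒ the product D·(T − T_b) is constant across temperatures.
41.1·(14.0 − T_b) = 12.5·(28.6 − T_b)
T_b = (41.1·14.0 − 12.5·28.6) / (41.1 − 12.5) = 217.90 / 28.6 = 7.619 °C ≈ 7.6 °C.

7.6 °C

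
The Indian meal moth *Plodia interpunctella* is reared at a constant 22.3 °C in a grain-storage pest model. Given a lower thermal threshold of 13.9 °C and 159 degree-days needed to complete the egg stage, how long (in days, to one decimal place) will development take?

Daily accumulation = 22.3 − 13.9 = 8.4 DD/day.
Duration = 159 / 8.4 = 18.929 ≈ 18.9 days.

18.9 days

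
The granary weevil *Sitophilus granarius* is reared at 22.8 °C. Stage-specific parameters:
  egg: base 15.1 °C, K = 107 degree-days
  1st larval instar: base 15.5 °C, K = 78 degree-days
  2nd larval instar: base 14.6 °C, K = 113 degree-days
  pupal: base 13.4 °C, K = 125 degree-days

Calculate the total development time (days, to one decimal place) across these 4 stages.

egg: 107 / (22.8 − 15.1) = 107 / 7.7 = 13.896 d.
1st larval instar: 78 / (22.8 − 15.5) = 78 / 7.3 = 10.685 d.
2nd larval instar: 113 / (22.8 − 14.6) = 113 / 8.2 = 13.780 d.
pupal: 125 / (22.8 − 13.4) = 125 / 9.4 = 13.298 d.
Sum = 51.659 ≈ 51.7 days.

51.7 days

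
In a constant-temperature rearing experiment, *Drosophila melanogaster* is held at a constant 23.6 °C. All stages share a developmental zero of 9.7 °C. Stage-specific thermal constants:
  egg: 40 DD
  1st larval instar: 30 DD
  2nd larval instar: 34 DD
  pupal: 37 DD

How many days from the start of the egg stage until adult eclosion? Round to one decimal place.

10.1 days

Daily accumulation at 23.6 °C = 23.6 − 9.7 = 13.9 DD/day.
Total K = 40 + 30 + 34 + 37 = 141 DD.
Total duration = 141 / 13.9 = 10.144 ≈ 10.1 days.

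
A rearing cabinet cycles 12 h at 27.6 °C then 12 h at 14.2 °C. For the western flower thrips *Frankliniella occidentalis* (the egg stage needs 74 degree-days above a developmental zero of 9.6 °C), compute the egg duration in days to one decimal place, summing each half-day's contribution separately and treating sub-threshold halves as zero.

6.5 days

Day half: max(0, 27.6 − 9.6) × 0.5 = 18.0 × 0.5 = 9.00 DD.
Night half: max(0, 14.2 − 9.6) × 0.5 = 4.6 × 0.5 = 2.30 DD.
Per 24 h: 11.30 DD/day.
Duration = 74 / 11.30 = 6.549 ≈ 6.5 days.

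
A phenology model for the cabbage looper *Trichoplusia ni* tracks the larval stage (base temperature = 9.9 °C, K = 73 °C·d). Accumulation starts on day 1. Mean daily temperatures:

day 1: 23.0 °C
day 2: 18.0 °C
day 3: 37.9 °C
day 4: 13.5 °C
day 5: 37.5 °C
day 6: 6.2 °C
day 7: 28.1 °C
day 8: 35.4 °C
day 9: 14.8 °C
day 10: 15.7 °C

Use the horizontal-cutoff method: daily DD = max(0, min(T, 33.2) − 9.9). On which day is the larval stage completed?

Daily DD above 9.9 °C (capped at 23.3): 13.1, 8.1, 23.3, 3.6, 23.3, 0.0, 18.2, 23.3, 4.9, 5.8.
Cumulative: 13.1, 21.2, 44.5, 48.1, 71.4, 71.4, 89.6, 112.9, 117.8, 123.6.
The total first reaches 73 DD on day 7.

day 7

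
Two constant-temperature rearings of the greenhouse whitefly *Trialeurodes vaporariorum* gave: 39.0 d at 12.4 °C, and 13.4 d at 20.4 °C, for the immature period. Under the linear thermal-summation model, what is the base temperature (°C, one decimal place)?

Linear rate model ⇒ the product D·(T − T_b) is constant across temperatures.
39.0·(12.4 − T_b) = 13.4·(20.4 − T_b)
T_b = (39.0·12.4 − 13.4·20.4) / (39.0 − 13.4) = 210.24 / 25.6 = 8.213 °C ≈ 8.2 °C.

8.2 °C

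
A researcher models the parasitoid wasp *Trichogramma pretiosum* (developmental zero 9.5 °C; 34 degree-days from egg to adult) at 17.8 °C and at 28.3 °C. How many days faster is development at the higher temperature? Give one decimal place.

2.3 days

At 17.8 °C: 34 / (17.8 − 9.5) = 34 / 8.3 = 4.096 d.
At 28.3 °C: 34 / (28.3 − 9.5) = 34 / 18.8 = 1.809 d.
Difference = |4.096 − 1.809| = 2.288 ≈ 2.3 days.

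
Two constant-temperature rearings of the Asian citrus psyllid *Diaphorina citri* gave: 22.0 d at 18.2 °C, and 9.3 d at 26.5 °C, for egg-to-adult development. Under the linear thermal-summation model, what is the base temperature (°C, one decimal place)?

Under the model K = D·(T − T_b), so D₁·(T₁ − T_b) = D₂·(T₂ − T_b).
22.0·(18.2 − T_b) = 9.3·(26.5 − T_b)
T_b = (22.0·18.2 − 9.3·26.5) / (22.0 − 9.3) = 153.95 / 12.7 = 12.122 °C ≈ 12.1 °C.

12.1 °C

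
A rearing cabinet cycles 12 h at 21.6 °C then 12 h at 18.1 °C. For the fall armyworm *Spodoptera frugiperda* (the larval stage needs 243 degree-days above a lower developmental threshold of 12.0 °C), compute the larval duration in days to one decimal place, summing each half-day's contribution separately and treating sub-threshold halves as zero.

Day half: max(0, 21.6 − 12.0) × 0.5 = 9.6 × 0.5 = 4.80 DD.
Night half: max(0, 18.1 − 12.0) × 0.5 = 6.1 × 0.5 = 3.05 DD.
Per 24 h: 7.85 DD/day.
Duration = 243 / 7.85 = 30.955 ≈ 31.0 days.

31.0 days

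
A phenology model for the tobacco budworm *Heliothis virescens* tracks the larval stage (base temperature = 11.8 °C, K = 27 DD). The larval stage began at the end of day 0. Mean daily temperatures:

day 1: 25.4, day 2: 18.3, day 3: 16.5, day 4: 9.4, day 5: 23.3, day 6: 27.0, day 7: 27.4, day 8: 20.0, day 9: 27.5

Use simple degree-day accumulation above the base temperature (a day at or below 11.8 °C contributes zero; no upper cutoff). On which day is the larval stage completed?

Daily DD above 11.8 °C: 13.6, 6.5, 4.7, 0.0, 11.5, 15.2, 15.6, 8.2, 15.7.
Cumulative: 13.6, 20.1, 24.8, 24.8, 36.3, 51.5, 67.1, 75.3, 91.0.
The total first reaches 27 DD on day 5.

day 5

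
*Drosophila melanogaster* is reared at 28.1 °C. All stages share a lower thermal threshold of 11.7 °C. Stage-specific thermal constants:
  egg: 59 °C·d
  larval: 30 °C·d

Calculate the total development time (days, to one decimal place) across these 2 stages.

5.4 days

Daily accumulation at 28.1 °C = 28.1 − 11.7 = 16.4 DD/day.
Total K = 59 + 30 = 89 DD.
Total duration = 89 / 16.4 = 5.427 ≈ 5.4 days.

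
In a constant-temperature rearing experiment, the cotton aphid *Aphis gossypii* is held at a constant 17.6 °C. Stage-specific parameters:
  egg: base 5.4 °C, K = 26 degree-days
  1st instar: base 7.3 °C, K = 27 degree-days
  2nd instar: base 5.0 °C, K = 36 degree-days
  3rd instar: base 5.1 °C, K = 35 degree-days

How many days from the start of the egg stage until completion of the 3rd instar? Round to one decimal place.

egg: 26 / (17.6 − 5.4) = 26 / 12.2 = 2.131 d.
1st instar: 27 / (17.6 − 7.3) = 27 / 10.3 = 2.621 d.
2nd instar: 36 / (17.6 − 5.0) = 36 / 12.6 = 2.857 d.
3rd instar: 35 / (17.6 − 5.1) = 35 / 12.5 = 2.800 d.
Sum = 10.410 ≈ 10.4 days.

10.4 days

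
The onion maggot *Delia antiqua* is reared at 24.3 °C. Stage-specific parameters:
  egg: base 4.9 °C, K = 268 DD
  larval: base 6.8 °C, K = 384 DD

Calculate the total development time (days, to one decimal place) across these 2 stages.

egg: 268 / (24.3 − 4.9) = 268 / 19.4 = 13.814 d.
larval: 384 / (24.3 − 6.8) = 384 / 17.5 = 21.943 d.
Sum = 35.757 ≈ 35.8 days.

35.8 days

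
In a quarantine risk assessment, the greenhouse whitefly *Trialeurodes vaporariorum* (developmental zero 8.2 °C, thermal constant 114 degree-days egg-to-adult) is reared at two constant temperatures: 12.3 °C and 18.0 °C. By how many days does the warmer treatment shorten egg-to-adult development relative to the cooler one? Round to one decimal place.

16.2 days

At 12.3 °C: 114 / (12.3 − 8.2) = 114 / 4.1 = 27.805 d.
At 18.0 °C: 114 / (18.0 − 8.2) = 114 / 9.8 = 11.633 d.
Difference = |27.805 − 11.633| = 16.172 ≈ 16.2 days.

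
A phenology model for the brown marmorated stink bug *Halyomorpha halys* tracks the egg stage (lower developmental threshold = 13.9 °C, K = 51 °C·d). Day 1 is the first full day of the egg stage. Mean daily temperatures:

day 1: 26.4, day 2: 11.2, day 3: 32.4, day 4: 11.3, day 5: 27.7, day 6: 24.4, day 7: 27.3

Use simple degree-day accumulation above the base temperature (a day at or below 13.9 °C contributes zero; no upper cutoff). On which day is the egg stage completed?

Daily DD above 13.9 °C: 12.5, 0.0, 18.5, 0.0, 13.8, 10.5, 13.4.
Cumulative: 12.5, 12.5, 31.0, 31.0, 44.8, 55.3, 68.7.
The total first reaches 51 DD on day 6.

day 6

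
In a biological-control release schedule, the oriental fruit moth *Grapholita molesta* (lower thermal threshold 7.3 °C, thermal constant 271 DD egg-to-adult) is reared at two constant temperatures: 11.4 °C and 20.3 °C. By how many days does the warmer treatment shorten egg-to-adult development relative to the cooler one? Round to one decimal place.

45.3 days

At 11.4 °C: 271 / (11.4 − 7.3) = 271 / 4.1 = 66.098 d.
At 20.3 °C: 271 / (20.3 − 7.3) = 271 / 13.0 = 20.846 d.
Difference = |66.098 − 20.846| = 45.251 ≈ 45.3 days.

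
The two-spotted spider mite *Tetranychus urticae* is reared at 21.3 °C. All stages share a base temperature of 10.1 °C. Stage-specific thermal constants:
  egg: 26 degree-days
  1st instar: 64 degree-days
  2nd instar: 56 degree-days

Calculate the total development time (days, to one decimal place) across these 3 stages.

13.0 days

Daily accumulation at 21.3 °C = 21.3 − 10.1 = 11.2 DD/day.
Total K = 26 + 64 + 56 = 146 DD.
Total duration = 146 / 11.2 = 13.036 ≈ 13.0 days.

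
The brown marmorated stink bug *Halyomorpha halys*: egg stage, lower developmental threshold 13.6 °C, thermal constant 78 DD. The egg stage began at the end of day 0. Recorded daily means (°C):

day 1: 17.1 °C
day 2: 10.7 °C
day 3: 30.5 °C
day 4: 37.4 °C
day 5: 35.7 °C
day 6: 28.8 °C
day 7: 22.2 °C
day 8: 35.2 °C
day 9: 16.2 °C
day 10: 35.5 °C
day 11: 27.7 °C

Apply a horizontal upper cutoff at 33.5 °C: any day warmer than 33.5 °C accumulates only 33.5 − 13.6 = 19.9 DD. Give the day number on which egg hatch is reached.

day 7

Daily DD above 13.6 °C (capped at 19.9): 3.5, 0.0, 16.9, 19.9, 19.9, 15.2, 8.6, 19.9, 2.6, 19.9, 14.1.
Cumulative: 3.5, 3.5, 20.4, 40.3, 60.2, 75.4, 84.0, 103.9, 106.5, 126.4, 140.5.
The total first reaches 78 DD on day 7.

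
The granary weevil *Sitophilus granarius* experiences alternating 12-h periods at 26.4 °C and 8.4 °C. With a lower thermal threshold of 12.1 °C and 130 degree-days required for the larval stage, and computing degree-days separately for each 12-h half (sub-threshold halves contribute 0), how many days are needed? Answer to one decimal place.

18.2 days

Day half: max(0, 26.4 − 12.1) × 0.5 = 14.3 × 0.5 = 7.15 DD.
Night half: max(0, 8.4 − 12.1) × 0.5 = 0.0 × 0.5 = 0.00 DD.
Per 24 h: 7.15 DD/day.
Duration = 130 / 7.15 = 18.182 ≈ 18.2 days.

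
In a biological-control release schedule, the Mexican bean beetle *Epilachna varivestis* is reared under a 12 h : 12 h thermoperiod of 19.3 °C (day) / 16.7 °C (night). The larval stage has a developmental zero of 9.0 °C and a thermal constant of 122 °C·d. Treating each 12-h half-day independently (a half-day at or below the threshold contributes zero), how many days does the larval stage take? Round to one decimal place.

13.6 days

Day half: max(0, 19.3 − 9.0) × 0.5 = 10.3 × 0.5 = 5.15 DD.
Night half: max(0, 16.7 − 9.0) × 0.5 = 7.7 × 0.5 = 3.85 DD.
Per 24 h: 9.00 DD/day.
Duration = 122 / 9.00 = 13.556 ≈ 13.6 days.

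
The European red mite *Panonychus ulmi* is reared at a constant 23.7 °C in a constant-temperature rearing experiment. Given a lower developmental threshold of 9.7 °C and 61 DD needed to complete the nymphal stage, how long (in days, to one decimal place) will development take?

Daily accumulation = 23.7 − 9.7 = 14.0 DD/day.
Duration = 61 / 14.0 = 4.357 ≈ 4.4 days.

4.4 days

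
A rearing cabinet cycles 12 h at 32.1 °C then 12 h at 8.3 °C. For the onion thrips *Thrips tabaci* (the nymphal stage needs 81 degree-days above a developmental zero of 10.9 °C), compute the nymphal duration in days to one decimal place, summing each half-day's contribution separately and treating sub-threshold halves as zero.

7.6 days

Day half: max(0, 32.1 − 10.9) × 0.5 = 21.2 × 0.5 = 10.60 DD.
Night half: max(0, 8.3 − 10.9) × 0.5 = 0.0 × 0.5 = 0.00 DD.
Per 24 h: 10.60 DD/day.
Duration = 81 / 10.60 = 7.642 ≈ 7.6 days.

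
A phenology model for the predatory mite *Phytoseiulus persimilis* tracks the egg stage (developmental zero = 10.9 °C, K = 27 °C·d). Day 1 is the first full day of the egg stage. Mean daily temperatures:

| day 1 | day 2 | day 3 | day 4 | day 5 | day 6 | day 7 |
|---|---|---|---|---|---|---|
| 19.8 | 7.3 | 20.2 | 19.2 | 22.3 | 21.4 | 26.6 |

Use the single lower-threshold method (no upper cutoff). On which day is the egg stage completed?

day 5

Daily DD above 10.9 °C: 8.9, 0.0, 9.3, 8.3, 11.4, 10.5, 15.7.
Cumulative: 8.9, 8.9, 18.2, 26.5, 37.9, 48.4, 64.1.
The total first reaches 27 DD on day 5.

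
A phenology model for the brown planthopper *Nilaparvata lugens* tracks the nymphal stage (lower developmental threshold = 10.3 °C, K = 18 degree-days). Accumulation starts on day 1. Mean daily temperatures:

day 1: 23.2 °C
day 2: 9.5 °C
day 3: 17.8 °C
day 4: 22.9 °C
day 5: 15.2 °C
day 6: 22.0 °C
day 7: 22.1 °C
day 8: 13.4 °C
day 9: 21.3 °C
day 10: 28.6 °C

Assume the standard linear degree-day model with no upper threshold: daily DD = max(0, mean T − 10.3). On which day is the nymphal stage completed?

day 3

Daily DD above 10.3 °C: 12.9, 0.0, 7.5, 12.6, 4.9, 11.7, 11.8, 3.1, 11.0, 18.3.
Cumulative: 12.9, 12.9, 20.4, 33.0, 37.9, 49.6, 61.4, 64.5, 75.5, 93.8.
The total first reaches 18 DD on day 3.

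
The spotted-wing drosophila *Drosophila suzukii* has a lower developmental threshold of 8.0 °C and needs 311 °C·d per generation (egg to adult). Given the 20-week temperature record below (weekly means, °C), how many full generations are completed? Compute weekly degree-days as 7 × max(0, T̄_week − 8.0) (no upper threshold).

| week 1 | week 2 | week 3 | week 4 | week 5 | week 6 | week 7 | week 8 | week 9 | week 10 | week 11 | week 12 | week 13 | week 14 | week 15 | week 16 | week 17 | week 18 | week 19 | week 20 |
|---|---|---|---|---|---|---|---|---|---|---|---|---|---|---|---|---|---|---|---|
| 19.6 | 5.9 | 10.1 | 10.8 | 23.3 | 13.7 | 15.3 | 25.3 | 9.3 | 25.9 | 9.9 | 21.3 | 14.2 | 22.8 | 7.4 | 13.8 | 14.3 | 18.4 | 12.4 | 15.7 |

Weekly DD (7 × max(0, T̄ − 8.0)): 81.2, 0.0, 14.7, 19.6, 107.1, 39.9, 51.1, 121.1, 9.1, 125.3, 13.3, 93.1, 43.4, 103.6, 0.0, 40.6, 44.1, 72.8, 30.8, 53.9.
Season total = 1064.7 DD.
Complete generations = ⌊1064.7 / 311⌋ = 3.

3 generations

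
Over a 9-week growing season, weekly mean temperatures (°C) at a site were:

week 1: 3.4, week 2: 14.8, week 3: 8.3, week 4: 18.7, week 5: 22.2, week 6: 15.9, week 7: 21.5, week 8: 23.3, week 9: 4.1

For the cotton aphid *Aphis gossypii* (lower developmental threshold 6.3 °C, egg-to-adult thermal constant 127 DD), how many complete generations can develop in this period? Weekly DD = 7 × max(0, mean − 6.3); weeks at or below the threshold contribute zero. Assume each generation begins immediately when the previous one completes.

4 generations

Weekly DD (7 × max(0, T̄ − 6.3)): 0.0, 59.5, 14.0, 86.8, 111.3, 67.2, 106.4, 119.0, 0.0.
Season total = 564.2 DD.
Complete generations = ⌊564.2 / 127⌋ = 4.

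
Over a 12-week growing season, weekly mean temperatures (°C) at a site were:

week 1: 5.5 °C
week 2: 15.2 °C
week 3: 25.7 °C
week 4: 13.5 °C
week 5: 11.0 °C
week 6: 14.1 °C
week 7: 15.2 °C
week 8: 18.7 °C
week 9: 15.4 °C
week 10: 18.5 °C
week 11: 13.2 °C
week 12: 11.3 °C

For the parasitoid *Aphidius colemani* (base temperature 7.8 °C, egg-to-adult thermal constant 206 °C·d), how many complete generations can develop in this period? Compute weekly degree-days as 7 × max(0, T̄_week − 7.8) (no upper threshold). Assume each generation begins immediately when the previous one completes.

2 generations

Weekly DD (7 × max(0, T̄ − 7.8)): 0.0, 51.8, 125.3, 39.9, 22.4, 44.1, 51.8, 76.3, 53.2, 74.9, 37.8, 24.5.
Season total = 602.0 DD.
Complete generations = ⌊602.0 / 206⌋ = 2.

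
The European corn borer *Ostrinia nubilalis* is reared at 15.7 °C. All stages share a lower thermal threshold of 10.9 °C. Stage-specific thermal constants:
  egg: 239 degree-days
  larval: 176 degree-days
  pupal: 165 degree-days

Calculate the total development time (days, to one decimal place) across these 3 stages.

Daily accumulation at 15.7 °C = 15.7 − 10.9 = 4.8 DD/day.
Total K = 239 + 176 + 165 = 580 DD.
Total duration = 580 / 4.8 = 120.833 ≈ 120.8 days.

120.8 days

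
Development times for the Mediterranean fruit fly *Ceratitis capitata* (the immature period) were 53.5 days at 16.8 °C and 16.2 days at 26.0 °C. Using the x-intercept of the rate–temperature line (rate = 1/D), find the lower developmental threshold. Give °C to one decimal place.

Under the model K = D·(T − T_b), so D₁·(T₁ − T_b) = D₂·(T₂ − T_b).
53.5·(16.8 − T_b) = 16.2·(26.0 − T_b)
T_b = (53.5·16.8 − 16.2·26.0) / (53.5 − 16.2) = 477.60 / 37.3 = 12.804 °C ≈ 12.8 °C.

12.8 °C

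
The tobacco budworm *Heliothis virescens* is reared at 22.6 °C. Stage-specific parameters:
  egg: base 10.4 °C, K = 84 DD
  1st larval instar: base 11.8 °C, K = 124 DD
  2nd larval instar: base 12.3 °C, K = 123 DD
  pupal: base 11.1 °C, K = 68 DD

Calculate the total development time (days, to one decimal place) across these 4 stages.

egg: 84 / (22.6 − 10.4) = 84 / 12.2 = 6.885 d.
1st larval instar: 124 / (22.6 − 11.8) = 124 / 10.8 = 11.481 d.
2nd larval instar: 123 / (22.6 − 12.3) = 123 / 10.3 = 11.942 d.
pupal: 68 / (22.6 − 11.1) = 68 / 11.5 = 5.913 d.
Sum = 36.222 ≈ 36.2 days.

36.2 days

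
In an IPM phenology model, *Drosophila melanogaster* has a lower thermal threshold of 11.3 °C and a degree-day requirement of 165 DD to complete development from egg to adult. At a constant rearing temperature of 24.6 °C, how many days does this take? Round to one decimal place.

Daily accumulation = 24.6 − 11.3 = 13.3 DD/day.
Duration = 165 / 13.3 = 12.406 ≈ 12.4 days.

12.4 days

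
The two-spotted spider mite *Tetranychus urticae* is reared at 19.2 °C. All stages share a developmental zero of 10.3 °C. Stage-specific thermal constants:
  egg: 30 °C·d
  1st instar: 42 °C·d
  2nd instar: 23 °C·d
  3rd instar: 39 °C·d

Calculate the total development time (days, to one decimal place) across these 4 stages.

15.1 days

Daily accumulation at 19.2 °C = 19.2 − 10.3 = 8.9 DD/day.
Total K = 30 + 42 + 23 + 39 = 134 DD.
Total duration = 134 / 8.9 = 15.056 ≈ 15.1 days.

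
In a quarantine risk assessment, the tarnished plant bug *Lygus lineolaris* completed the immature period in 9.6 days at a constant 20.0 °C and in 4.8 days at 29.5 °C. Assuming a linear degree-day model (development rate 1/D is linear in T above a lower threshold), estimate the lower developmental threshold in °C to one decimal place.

10.5 °C

Linear rate model ⇒ the product D·(T − T_b) is constant across temperatures.
9.6·(20.0 − T_b) = 4.8·(29.5 − T_b)
T_b = (9.6·20.0 − 4.8·29.5) / (9.6 − 4.8) = 50.40 / 4.8 = 10.500 °C ≈ 10.5 °C.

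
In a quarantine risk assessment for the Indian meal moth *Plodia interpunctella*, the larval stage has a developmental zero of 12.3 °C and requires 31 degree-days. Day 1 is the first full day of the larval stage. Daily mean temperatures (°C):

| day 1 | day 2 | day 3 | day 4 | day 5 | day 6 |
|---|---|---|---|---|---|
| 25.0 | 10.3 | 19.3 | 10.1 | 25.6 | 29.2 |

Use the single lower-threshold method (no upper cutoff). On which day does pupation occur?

Daily DD above 12.3 °C: 12.7, 0.0, 7.0, 0.0, 13.3, 16.9.
Cumulative: 12.7, 12.7, 19.7, 19.7, 33.0, 49.9.
The total first reaches 31 DD on day 5.

day 5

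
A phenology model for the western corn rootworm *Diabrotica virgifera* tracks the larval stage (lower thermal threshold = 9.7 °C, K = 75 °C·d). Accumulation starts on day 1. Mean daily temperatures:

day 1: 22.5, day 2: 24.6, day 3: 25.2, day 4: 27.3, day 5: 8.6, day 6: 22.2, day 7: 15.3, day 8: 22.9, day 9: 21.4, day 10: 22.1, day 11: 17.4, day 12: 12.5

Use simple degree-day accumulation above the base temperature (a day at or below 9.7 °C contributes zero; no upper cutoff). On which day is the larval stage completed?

day 7

Daily DD above 9.7 °C: 12.8, 14.9, 15.5, 17.6, 0.0, 12.5, 5.6, 13.2, 11.7, 12.4, 7.7, 2.8.
Cumulative: 12.8, 27.7, 43.2, 60.8, 60.8, 73.3, 78.9, 92.1, 103.8, 116.2, 123.9, 126.7.
The total first reaches 75 DD on day 7.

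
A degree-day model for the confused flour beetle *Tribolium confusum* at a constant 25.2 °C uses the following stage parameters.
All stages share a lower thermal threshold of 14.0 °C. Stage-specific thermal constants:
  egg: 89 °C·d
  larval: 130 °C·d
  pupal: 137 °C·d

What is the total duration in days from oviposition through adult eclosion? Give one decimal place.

Daily accumulation at 25.2 °C = 25.2 − 14.0 = 11.2 DD/day.
Total K = 89 + 130 + 137 = 356 DD.
Total duration = 356 / 11.2 = 31.786 ≈ 31.8 days.

31.8 days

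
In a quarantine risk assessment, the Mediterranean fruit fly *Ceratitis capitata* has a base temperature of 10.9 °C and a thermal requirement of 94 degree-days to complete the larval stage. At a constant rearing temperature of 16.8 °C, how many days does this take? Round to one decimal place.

Daily accumulation = 16.8 − 10.9 = 5.9 DD/day.
Duration = 94 / 5.9 = 15.932 ≈ 15.9 days.

15.9 days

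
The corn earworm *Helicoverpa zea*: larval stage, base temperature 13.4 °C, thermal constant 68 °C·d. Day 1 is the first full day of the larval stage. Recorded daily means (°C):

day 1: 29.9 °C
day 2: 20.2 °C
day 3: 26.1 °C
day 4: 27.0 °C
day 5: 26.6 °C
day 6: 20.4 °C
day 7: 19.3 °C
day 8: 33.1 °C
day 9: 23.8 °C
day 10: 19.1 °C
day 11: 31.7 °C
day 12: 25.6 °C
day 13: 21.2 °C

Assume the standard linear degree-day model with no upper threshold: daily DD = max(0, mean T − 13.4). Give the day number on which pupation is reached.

Daily DD above 13.4 °C: 16.5, 6.8, 12.7, 13.6, 13.2, 7.0, 5.9, 19.7, 10.4, 5.7, 18.3, 12.2, 7.8.
Cumulative: 16.5, 23.3, 36.0, 49.6, 62.8, 69.8, 75.7, 95.4, 105.8, 111.5, 129.8, 142.0, 149.8.
The total first reaches 68 DD on day 6.

day 6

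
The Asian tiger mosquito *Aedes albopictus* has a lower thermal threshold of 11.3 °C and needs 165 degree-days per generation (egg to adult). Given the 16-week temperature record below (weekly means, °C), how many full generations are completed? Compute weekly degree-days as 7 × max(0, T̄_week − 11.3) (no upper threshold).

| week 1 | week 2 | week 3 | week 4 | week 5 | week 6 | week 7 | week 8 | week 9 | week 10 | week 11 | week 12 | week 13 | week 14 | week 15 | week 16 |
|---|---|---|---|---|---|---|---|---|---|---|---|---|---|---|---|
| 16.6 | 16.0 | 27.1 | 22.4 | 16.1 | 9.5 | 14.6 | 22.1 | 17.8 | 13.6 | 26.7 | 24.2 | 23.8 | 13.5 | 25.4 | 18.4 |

5 generations

Weekly DD (7 × max(0, T̄ − 11.3)): 37.1, 32.9, 110.6, 77.7, 33.6, 0.0, 23.1, 75.6, 45.5, 16.1, 107.8, 90.3, 87.5, 15.4, 98.7, 49.7.
Season total = 901.6 DD.
Complete generations = ⌊901.6 / 165⌋ = 5.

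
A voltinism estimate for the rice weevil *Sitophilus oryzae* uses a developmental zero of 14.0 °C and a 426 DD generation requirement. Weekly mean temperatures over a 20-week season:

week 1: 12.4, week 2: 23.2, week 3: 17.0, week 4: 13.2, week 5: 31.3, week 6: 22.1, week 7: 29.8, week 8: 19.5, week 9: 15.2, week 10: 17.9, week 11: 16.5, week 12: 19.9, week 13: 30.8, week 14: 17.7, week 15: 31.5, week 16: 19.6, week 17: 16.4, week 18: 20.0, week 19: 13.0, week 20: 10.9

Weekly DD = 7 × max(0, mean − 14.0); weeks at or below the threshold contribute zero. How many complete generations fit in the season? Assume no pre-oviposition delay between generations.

Weekly DD (7 × max(0, T̄ − 14.0)): 0.0, 64.4, 21.0, 0.0, 121.1, 56.7, 110.6, 38.5, 8.4, 27.3, 17.5, 41.3, 117.6, 25.9, 122.5, 39.2, 16.8, 42.0, 0.0, 0.0.
Season total = 870.8 DD.
Complete generations = ⌊870.8 / 426⌋ = 2.

2 generations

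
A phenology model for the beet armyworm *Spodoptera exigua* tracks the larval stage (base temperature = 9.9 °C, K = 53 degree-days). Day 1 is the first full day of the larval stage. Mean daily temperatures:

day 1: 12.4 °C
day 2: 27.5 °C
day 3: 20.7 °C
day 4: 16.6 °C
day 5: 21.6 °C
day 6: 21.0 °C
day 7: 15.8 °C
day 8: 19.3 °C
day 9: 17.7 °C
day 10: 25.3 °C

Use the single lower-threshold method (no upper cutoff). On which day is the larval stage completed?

Daily DD above 9.9 °C: 2.5, 17.6, 10.8, 6.7, 11.7, 11.1, 5.9, 9.4, 7.8, 15.4.
Cumulative: 2.5, 20.1, 30.9, 37.6, 49.3, 60.4, 66.3, 75.7, 83.5, 98.9.
The total first reaches 53 DD on day 6.

day 6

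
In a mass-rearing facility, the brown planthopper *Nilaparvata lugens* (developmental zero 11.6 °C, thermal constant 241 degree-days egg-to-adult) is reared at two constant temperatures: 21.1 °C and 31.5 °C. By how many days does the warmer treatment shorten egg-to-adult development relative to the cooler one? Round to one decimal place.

At 21.1 °C: 241 / (21.1 − 11.6) = 241 / 9.5 = 25.368 d.
At 31.5 °C: 241 / (31.5 − 11.6) = 241 / 19.9 = 12.111 d.
Difference = |25.368 − 12.111| = 13.258 ≈ 13.3 days.

13.3 days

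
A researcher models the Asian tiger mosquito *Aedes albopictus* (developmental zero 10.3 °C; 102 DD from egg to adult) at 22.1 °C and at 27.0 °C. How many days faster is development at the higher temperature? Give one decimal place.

At 22.1 °C: 102 / (22.1 − 10.3) = 102 / 11.8 = 8.644 d.
At 27.0 °C: 102 / (27.0 − 10.3) = 102 / 16.7 = 6.108 d.
Difference = |8.644 − 6.108| = 2.536 ≈ 2.5 days.

2.5 days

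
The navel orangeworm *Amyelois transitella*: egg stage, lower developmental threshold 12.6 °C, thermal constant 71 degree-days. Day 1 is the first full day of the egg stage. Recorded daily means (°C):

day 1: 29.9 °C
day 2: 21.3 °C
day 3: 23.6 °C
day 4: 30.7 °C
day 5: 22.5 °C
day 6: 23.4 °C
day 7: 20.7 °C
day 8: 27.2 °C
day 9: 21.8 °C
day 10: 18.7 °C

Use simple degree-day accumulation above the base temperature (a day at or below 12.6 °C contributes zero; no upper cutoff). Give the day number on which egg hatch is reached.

Daily DD above 12.6 °C: 17.3, 8.7, 11.0, 18.1, 9.9, 10.8, 8.1, 14.6, 9.2, 6.1.
Cumulative: 17.3, 26.0, 37.0, 55.1, 65.0, 75.8, 83.9, 98.5, 107.7, 113.8.
The total first reaches 71 DD on day 6.

day 6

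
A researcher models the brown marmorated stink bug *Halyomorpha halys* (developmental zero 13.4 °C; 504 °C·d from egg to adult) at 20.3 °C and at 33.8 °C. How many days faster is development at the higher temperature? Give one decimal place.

At 20.3 °C: 504 / (20.3 − 13.4) = 504 / 6.9 = 73.043 d.
At 33.8 °C: 504 / (33.8 − 13.4) = 504 / 20.4 = 24.706 d.
Difference = |73.043 − 24.706| = 48.338 ≈ 48.3 days.

48.3 days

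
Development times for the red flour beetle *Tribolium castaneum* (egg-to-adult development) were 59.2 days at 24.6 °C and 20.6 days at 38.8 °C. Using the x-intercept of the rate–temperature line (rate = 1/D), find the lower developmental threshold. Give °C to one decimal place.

17.0 °C

Linear rate model ⇒ the product D·(T − T_b) is constant across temperatures.
59.2·(24.6 − T_b) = 20.6·(38.8 − T_b)
T_b = (59.2·24.6 − 20.6·38.8) / (59.2 − 20.6) = 657.04 / 38.6 = 17.022 °C ≈ 17.0 °C.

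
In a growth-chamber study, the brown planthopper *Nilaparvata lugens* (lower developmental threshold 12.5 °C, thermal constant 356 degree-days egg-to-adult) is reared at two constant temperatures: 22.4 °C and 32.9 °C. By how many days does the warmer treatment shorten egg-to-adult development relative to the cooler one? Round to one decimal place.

At 22.4 °C: 356 / (22.4 − 12.5) = 356 / 9.9 = 35.960 d.
At 32.9 °C: 356 / (32.9 − 12.5) = 356 / 20.4 = 17.451 d.
Difference = |35.960 − 17.451| = 18.509 ≈ 18.5 days.

18.5 days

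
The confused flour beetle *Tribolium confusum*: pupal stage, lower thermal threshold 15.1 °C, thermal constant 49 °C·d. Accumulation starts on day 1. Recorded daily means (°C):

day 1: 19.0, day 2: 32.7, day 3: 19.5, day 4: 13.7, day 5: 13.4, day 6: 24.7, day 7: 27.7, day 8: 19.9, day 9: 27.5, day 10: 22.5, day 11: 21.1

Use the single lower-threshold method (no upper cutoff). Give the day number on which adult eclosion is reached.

day 8

Daily DD above 15.1 °C: 3.9, 17.6, 4.4, 0.0, 0.0, 9.6, 12.6, 4.8, 12.4, 7.4, 6.0.
Cumulative: 3.9, 21.5, 25.9, 25.9, 25.9, 35.5, 48.1, 52.9, 65.3, 72.7, 78.7.
The total first reaches 49 DD on day 8.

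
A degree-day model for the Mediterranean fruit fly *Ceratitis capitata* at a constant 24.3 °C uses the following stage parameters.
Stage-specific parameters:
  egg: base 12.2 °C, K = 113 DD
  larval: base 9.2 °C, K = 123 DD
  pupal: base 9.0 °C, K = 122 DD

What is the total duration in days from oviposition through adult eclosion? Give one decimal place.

egg: 113 / (24.3 − 12.2) = 113 / 12.1 = 9.339 d.
larval: 123 / (24.3 − 9.2) = 123 / 15.1 = 8.146 d.
pupal: 122 / (24.3 − 9.0) = 122 / 15.3 = 7.974 d.
Sum = 25.458 ≈ 25.5 days.

25.5 days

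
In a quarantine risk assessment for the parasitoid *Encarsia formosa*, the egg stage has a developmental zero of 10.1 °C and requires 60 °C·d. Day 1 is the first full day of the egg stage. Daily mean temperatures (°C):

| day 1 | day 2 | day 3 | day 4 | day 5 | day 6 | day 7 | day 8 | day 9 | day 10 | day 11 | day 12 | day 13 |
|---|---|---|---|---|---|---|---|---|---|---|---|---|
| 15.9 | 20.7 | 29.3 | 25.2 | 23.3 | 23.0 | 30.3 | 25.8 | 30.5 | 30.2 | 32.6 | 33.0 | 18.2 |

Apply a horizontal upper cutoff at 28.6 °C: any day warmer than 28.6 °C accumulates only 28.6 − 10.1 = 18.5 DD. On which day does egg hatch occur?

day 5

Daily DD above 10.1 °C (capped at 18.5): 5.8, 10.6, 18.5, 15.1, 13.2, 12.9, 18.5, 15.7, 18.5, 18.5, 18.5, 18.5, 8.1.
Cumulative: 5.8, 16.4, 34.9, 50.0, 63.2, 76.1, 94.6, 110.3, 128.8, 147.3, 165.8, 184.3, 192.4.
The total first reaches 60 DD on day 5.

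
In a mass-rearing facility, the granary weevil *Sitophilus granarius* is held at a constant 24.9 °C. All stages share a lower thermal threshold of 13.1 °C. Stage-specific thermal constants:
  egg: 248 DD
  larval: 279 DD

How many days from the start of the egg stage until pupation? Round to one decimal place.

44.7 days

Daily accumulation at 24.9 °C = 24.9 − 13.1 = 11.8 DD/day.
Total K = 248 + 279 = 527 DD.
Total duration = 527 / 11.8 = 44.661 ≈ 44.7 days.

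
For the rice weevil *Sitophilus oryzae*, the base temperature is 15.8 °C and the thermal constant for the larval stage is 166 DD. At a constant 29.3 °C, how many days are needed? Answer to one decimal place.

Daily accumulation = 29.3 − 15.8 = 13.5 DD/day.
Duration = 166 / 13.5 = 12.296 ≈ 12.3 days.

12.3 days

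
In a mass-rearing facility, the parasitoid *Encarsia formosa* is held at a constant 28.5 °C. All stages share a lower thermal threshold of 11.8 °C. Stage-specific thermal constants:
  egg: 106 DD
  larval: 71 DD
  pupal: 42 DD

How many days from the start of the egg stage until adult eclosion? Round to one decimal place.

13.1 days

Daily accumulation at 28.5 °C = 28.5 − 11.8 = 16.7 DD/day.
Total K = 106 + 71 + 42 = 219 DD.
Total duration = 219 / 16.7 = 13.114 ≈ 13.1 days.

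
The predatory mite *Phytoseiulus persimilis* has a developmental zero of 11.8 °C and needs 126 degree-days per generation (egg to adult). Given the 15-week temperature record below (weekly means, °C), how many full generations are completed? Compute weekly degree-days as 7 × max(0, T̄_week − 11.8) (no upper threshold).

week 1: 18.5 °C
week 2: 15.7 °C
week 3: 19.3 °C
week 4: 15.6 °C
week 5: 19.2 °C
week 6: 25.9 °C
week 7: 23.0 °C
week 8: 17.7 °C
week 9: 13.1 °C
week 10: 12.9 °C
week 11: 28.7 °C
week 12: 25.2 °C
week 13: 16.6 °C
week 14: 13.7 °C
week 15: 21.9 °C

Weekly DD (7 × max(0, T̄ − 11.8)): 46.9, 27.3, 52.5, 26.6, 51.8, 98.7, 78.4, 41.3, 9.1, 7.7, 118.3, 93.8, 33.6, 13.3, 70.7.
Season total = 770.0 DD.
Complete generations = ⌊770.0 / 126⌋ = 6.

6 generations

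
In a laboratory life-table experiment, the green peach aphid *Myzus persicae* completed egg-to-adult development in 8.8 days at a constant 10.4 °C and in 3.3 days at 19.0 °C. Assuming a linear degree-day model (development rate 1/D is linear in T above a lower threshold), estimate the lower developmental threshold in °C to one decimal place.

5.2 °C

Equal thermal constants: D₁(T₁ − T_b) = D₂(T₂ − T_b).
8.8·(10.4 − T_b) = 3.3·(19.0 − T_b)
T_b = (8.8·10.4 − 3.3·19.0) / (8.8 − 3.3) = 28.82 / 5.5 = 5.240 °C ≈ 5.2 °C.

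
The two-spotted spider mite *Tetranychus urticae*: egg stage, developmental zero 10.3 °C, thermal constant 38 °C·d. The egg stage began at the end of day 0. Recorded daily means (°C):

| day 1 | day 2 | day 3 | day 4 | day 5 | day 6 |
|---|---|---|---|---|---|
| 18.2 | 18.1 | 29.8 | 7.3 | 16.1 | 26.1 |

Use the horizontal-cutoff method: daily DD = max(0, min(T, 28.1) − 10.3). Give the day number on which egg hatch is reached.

day 5

Daily DD above 10.3 °C (capped at 17.8): 7.9, 7.8, 17.8, 0.0, 5.8, 15.8.
Cumulative: 7.9, 15.7, 33.5, 33.5, 39.3, 55.1.
The total first reaches 38 DD on day 5.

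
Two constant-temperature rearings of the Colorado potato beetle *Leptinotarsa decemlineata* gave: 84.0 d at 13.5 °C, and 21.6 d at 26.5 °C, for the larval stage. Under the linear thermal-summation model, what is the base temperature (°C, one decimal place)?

Equal thermal constants: D₁(T₁ − T_b) = D₂(T₂ − T_b).
84.0·(13.5 − T_b) = 21.6·(26.5 − T_b)
T_b = (84.0·13.5 − 21.6·26.5) / (84.0 − 21.6) = 561.60 / 62.4 = 9.000 °C ≈ 9.0 °C.

9.0 °C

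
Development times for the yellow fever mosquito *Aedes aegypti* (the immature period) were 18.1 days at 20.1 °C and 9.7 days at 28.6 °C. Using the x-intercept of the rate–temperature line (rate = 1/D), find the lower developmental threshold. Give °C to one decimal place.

Under the model K = D·(T − T_b), so D₁·(T₁ − T_b) = D₂·(T₂ − T_b).
18.1·(20.1 − T_b) = 9.7·(28.6 − T_b)
T_b = (18.1·20.1 − 9.7·28.6) / (18.1 − 9.7) = 86.39 / 8.4 = 10.285 °C ≈ 10.3 °C.

10.3 °C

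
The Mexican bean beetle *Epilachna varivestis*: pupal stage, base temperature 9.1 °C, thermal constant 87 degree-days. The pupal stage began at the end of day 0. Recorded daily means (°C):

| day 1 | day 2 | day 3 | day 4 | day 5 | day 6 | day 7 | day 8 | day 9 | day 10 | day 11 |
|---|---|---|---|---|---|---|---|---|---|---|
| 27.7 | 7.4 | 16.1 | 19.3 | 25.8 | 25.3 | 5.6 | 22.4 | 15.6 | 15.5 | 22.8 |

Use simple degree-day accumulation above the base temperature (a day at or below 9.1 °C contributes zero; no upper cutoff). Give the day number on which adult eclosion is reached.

Daily DD above 9.1 °C: 18.6, 0.0, 7.0, 10.2, 16.7, 16.2, 0.0, 13.3, 6.5, 6.4, 13.7.
Cumulative: 18.6, 18.6, 25.6, 35.8, 52.5, 68.7, 68.7, 82.0, 88.5, 94.9, 108.6.
The total first reaches 87 DD on day 9.

day 9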